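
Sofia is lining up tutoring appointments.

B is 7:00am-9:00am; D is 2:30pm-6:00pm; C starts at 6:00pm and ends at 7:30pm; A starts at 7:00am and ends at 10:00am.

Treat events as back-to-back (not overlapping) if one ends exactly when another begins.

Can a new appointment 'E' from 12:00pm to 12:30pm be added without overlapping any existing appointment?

A: ends 10:00am at or before E starts 12:00pm → clear.
B: ends 9:00am at or before E starts 12:00pm → clear.
D: starts 2:30pm at or after E ends 12:30pm → clear.
C: starts 6:00pm at or after E ends 12:30pm → clear.

Yes — the slot is free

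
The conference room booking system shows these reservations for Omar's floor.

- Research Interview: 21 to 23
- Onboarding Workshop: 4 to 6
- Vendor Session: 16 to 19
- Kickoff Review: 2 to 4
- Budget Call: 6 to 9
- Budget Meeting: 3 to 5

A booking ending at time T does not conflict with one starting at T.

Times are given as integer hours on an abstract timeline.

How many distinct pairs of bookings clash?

2

Sorted by start: Kickoff Review, Budget Meeting, Onboarding Workshop, Budget Call, Vendor Session, Research Interview.
Budget Meeting starts before Kickoff Review ends → Kickoff Review and Budget Meeting overlap.
Onboarding Workshop starts exactly when Kickoff Review ends (back-to-back, no overlap); Kickoff Review is clear from here.
Onboarding Workshop starts before Budget Meeting ends → Budget Meeting and Onboarding Workshop overlap.
Budget Call starts after Budget Meeting ends; Budget Meeting is clear from here.
Budget Call starts exactly when Onboarding Workshop ends (back-to-back, no overlap); Onboarding Workshop is clear from here.
Vendor Session starts after Budget Call ends; Budget Call is clear from here.
Research Interview starts after Vendor Session ends.
Overlapping pairs: Budget Meeting & Kickoff Review, Budget Meeting & Onboarding Workshop — 2 in total.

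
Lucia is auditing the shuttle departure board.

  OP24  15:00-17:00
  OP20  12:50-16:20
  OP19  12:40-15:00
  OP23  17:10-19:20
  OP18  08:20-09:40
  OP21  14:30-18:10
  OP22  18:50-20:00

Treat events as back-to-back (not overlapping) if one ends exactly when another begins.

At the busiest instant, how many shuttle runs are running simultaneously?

Sweep the timeline, counting +1 at each start and −1 at each end (ends before starts at a tie):
08:20 start OP18 → 1
09:40 end OP18 → 0
12:40 start OP19 → 1
12:50 start OP20 → 2
14:30 start OP21 → 3
15:00 end OP19 → 2
15:00 start OP24 → 3
16:20 end OP20 → 2
17:00 end OP24 → 1
17:10 start OP23 → 2
18:10 end OP21 → 1
18:50 start OP22 → 2
19:20 end OP23 → 1
20:00 end OP22 → 0
Peak is 3, at 14:30 (OP19, OP20, OP21).

3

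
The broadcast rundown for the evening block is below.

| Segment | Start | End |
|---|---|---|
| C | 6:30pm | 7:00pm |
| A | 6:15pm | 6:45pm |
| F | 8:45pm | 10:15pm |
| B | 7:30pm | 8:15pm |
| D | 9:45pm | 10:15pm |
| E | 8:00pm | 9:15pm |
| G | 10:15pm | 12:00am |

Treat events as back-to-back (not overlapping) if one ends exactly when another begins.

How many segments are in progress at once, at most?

2

Sweep the timeline, counting +1 at each start and −1 at each end (ends before starts at a tie):
6:15pm start A → 1
6:30pm start C → 2
6:45pm end A → 1
7:00pm end C → 0
7:30pm start B → 1
8:00pm start E → 2
8:15pm end B → 1
8:45pm start F → 2
9:15pm end E → 1
9:45pm start D → 2
10:15pm end D → 1
10:15pm end F → 0
10:15pm start G → 1
12:00am end G → 0
Peak is 2, at 6:30pm (A, C).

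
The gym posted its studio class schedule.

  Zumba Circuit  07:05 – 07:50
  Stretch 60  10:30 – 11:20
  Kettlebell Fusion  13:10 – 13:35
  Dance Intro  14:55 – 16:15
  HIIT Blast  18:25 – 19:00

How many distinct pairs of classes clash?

Sorted by start: Zumba Circuit, Stretch 60, Kettlebell Fusion, Dance Intro, HIIT Blast.
Stretch 60 starts after Zumba Circuit ends — done with Zumba Circuit.
Kettlebell Fusion starts after Stretch 60 ends — done with Stretch 60.
Dance Intro starts after Kettlebell Fusion ends — done with Kettlebell Fusion.
HIIT Blast starts after Dance Intro ends.
No pair overlaps.

0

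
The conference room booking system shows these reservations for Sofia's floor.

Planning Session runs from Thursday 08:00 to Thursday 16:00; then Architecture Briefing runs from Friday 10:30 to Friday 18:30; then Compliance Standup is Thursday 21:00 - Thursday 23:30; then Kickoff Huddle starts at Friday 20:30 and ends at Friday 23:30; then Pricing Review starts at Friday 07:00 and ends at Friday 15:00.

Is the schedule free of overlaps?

No

Two intervals overlap when each starts before the other ends.
Sorted by start: Planning Session, Compliance Standup, Pricing Review, Architecture Briefing, Kickoff Huddle.
Compliance Standup starts after Planning Session ends, so nothing later overlaps Planning Session either.
Pricing Review starts after Compliance Standup ends, so nothing later overlaps Compliance Standup either.
Architecture Briefing starts before Pricing Review ends → Pricing Review and Architecture Briefing overlap.
That's a conflict, so the schedule is not conflict-free.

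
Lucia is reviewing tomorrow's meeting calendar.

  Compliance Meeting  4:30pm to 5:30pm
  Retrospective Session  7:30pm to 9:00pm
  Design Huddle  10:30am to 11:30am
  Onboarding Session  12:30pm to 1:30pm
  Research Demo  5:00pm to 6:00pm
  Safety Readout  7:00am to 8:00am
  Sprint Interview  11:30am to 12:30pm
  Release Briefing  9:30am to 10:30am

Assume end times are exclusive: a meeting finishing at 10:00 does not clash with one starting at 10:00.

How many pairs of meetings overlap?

1

Two intervals overlap when each starts before the other ends.
Sorted by start: Safety Readout, Release Briefing, Design Huddle, Sprint Interview, Onboarding Session, Compliance Meeting, Research Demo, Retrospective Session.
Release Briefing starts after Safety Readout ends, so Safety Readout has no further overlaps.
Design Huddle starts exactly when Release Briefing ends (back-to-back, no overlap), so Release Briefing has no further overlaps.
Sprint Interview starts exactly when Design Huddle ends (back-to-back, no overlap), so Design Huddle has no further overlaps.
Onboarding Session starts exactly when Sprint Interview ends (back-to-back, no overlap), so Sprint Interview has no further overlaps.
Compliance Meeting starts after Onboarding Session ends, so Onboarding Session has no further overlaps.
Research Demo starts before Compliance Meeting ends → Compliance Meeting and Research Demo overlap.
Retrospective Session starts after Compliance Meeting ends.
Retrospective Session starts after Research Demo ends.
Overlapping pairs: Compliance Meeting & Research Demo — 1 in total.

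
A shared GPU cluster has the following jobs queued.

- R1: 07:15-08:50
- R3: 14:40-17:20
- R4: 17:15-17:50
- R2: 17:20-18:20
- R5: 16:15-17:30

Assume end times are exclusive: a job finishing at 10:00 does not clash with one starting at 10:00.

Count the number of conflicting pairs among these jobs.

5

Two intervals overlap when each starts before the other ends.
Sorted by start: R1, R3, R5, R4, R2.
R3 starts after R1 ends, so nothing later overlaps R1 either.
R5 starts before R3 ends → R3 and R5 overlap.
R4 starts before R3 ends → R3 and R4 overlap.
R2 starts exactly when R3 ends (back-to-back, no overlap).
R4 starts before R5 ends → R5 and R4 overlap.
R2 starts before R5 ends → R5 and R2 overlap.
R2 starts before R4 ends → R4 and R2 overlap.
Overlapping pairs: R2 & R4, R2 & R5, R3 & R4, R3 & R5, R4 & R5 — 5 in total.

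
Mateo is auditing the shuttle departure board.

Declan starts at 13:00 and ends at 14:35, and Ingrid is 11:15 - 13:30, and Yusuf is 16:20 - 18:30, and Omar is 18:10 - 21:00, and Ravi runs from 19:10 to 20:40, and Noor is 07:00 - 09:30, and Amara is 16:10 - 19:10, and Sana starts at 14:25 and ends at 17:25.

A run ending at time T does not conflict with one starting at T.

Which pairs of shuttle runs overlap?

Amara & Omar, Amara & Sana, Amara & Yusuf, Declan & Ingrid, Declan & Sana, Omar & Ravi, Omar & Yusuf, Sana & Yusuf

Two intervals overlap when each starts before the other ends.
Sorted by start: Noor, Ingrid, Declan, Sana, Amara, Yusuf, Omar, Ravi.
Ingrid starts after Noor ends; Noor is clear from here.
Declan starts before Ingrid ends → Ingrid and Declan overlap.
Sana starts after Ingrid ends; Ingrid is clear from here.
Sana starts before Declan ends → Declan and Sana overlap.
Amara starts after Declan ends; Declan is clear from here.
Amara starts before Sana ends → Sana and Amara overlap.
Yusuf starts before Sana ends → Sana and Yusuf overlap.
Omar starts after Sana ends; Sana is clear from here.
Yusuf starts before Amara ends → Amara and Yusuf overlap.
Omar starts before Amara ends → Amara and Omar overlap.
Ravi starts exactly when Amara ends (back-to-back, no overlap).
Omar starts before Yusuf ends → Yusuf and Omar overlap.
Ravi starts after Yusuf ends.
Ravi starts before Omar ends → Omar and Ravi overlap.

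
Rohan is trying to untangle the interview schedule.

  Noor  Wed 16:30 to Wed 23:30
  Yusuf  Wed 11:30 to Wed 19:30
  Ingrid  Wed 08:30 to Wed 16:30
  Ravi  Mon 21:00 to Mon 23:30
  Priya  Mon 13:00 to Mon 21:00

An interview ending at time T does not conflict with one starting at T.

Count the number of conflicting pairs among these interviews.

Sorted by start: Priya, Ravi, Ingrid, Yusuf, Noor.
Ravi starts exactly when Priya ends (back-to-back, no overlap), so Priya has no further overlaps.
Ingrid starts after Ravi ends, so Ravi has no further overlaps.
Yusuf starts before Ingrid ends → Ingrid and Yusuf overlap.
Noor starts exactly when Ingrid ends (back-to-back, no overlap).
Noor starts before Yusuf ends → Yusuf and Noor overlap.
Overlapping pairs: Ingrid & Yusuf, Noor & Yusuf — 2 in total.

2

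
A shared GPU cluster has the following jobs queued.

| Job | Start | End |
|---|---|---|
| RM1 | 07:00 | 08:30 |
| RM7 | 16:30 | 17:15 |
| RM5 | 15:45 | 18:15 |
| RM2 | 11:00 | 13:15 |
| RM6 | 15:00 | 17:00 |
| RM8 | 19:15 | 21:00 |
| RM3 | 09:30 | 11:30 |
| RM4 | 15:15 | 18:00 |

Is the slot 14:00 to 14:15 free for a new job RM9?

RM1: ends 08:30 at or before RM9 starts 14:00 → clear.
RM3: ends 11:30 at or before RM9 starts 14:00 → clear.
RM2: ends 13:15 at or before RM9 starts 14:00 → clear.
RM6: starts 15:00 at or after RM9 ends 14:15 → clear.
RM4: starts 15:15 at or after RM9 ends 14:15 → clear.
RM5: starts 15:45 at or after RM9 ends 14:15 → clear.
RM7: starts 16:30 at or after RM9 ends 14:15 → clear.
RM8: starts 19:15 at or after RM9 ends 14:15 → clear.

Yes — the slot is free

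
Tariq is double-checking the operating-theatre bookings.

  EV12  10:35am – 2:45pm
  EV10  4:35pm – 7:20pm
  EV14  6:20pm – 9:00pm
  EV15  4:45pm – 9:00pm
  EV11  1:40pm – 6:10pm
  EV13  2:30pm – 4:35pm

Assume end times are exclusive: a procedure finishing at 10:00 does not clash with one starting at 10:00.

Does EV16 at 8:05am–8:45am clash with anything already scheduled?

No — it doesn't clash with anything

EV12: starts 10:35am at or after EV16 ends 8:45am → clear.
EV11: starts 1:40pm at or after EV16 ends 8:45am → clear.
EV13: starts 2:30pm at or after EV16 ends 8:45am → clear.
EV10: starts 4:35pm at or after EV16 ends 8:45am → clear.
EV15: starts 4:45pm at or after EV16 ends 8:45am → clear.
EV14: starts 6:20pm at or after EV16 ends 8:45am → clear.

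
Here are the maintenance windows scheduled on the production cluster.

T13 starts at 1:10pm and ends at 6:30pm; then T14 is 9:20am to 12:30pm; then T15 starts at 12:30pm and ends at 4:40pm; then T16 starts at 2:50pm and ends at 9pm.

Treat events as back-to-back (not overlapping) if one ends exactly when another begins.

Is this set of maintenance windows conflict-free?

Two intervals overlap when each starts before the other ends.
Sorted by start: T14, T15, T13, T16.
T15 starts exactly when T14 ends (back-to-back, no overlap), so T14 has no further overlaps.
T13 starts before T15 ends → T15 and T13 overlap.
That's a conflict, so the schedule is not conflict-free.

No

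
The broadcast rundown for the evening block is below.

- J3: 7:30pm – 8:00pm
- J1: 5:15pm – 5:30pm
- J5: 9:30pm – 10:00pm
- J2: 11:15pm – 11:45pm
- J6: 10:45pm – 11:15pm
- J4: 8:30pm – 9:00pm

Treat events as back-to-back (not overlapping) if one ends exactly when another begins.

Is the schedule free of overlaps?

Yes

Two intervals overlap when each starts before the other ends.
Sorted by start: J1, J3, J4, J5, J6, J2.
J3 starts after J1 ends — done with J1.
J4 starts after J3 ends — done with J3.
J5 starts after J4 ends — done with J4.
J6 starts after J5 ends — done with J5.
J2 starts exactly when J6 ends (back-to-back, no overlap).
Every pair is clear; the schedule has no overlaps.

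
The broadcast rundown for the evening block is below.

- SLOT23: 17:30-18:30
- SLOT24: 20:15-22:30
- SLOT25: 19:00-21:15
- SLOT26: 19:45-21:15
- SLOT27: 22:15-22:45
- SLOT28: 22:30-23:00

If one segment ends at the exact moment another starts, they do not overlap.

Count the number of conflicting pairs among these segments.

Check each pair: they overlap iff neither finishes before the other starts.
Sorted by start: SLOT23, SLOT25, SLOT26, SLOT24, SLOT27, SLOT28.
SLOT25 starts after SLOT23 ends, so nothing later overlaps SLOT23 either.
SLOT26 starts before SLOT25 ends → SLOT25 and SLOT26 overlap.
SLOT24 starts before SLOT25 ends → SLOT25 and SLOT24 overlap.
SLOT27 starts after SLOT25 ends, so nothing later overlaps SLOT25 either.
SLOT24 starts before SLOT26 ends → SLOT26 and SLOT24 overlap.
SLOT27 starts after SLOT26 ends, so nothing later overlaps SLOT26 either.
SLOT27 starts before SLOT24 ends → SLOT24 and SLOT27 overlap.
SLOT28 starts exactly when SLOT24 ends (back-to-back, no overlap).
SLOT28 starts before SLOT27 ends → SLOT27 and SLOT28 overlap.
Overlapping pairs: SLOT24 & SLOT25, SLOT24 & SLOT26, SLOT24 & SLOT27, SLOT25 & SLOT26, SLOT27 & SLOT28 — 5 in total.

5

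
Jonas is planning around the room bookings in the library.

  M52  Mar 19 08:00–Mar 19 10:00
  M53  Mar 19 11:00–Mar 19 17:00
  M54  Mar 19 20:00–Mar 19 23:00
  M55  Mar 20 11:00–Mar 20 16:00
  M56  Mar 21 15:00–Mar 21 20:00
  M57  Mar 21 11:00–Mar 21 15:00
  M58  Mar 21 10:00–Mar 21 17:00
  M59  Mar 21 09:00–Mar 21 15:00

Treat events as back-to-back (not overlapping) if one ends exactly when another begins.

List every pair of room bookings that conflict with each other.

Sorted by start: M52, M53, M54, M55, M59, M58, M57, M56.
M53 starts after M52 ends; M52 is clear from here.
M54 starts after M53 ends; M53 is clear from here.
M55 starts after M54 ends; M54 is clear from here.
M59 starts after M55 ends; M55 is clear from here.
M58 starts before M59 ends → M59 and M58 overlap.
M57 starts before M59 ends → M59 and M57 overlap.
M56 starts exactly when M59 ends (back-to-back, no overlap).
M57 starts before M58 ends → M58 and M57 overlap.
M56 starts before M58 ends → M58 and M56 overlap.
M56 starts exactly when M57 ends (back-to-back, no overlap).

M56 & M58, M57 & M58, M57 & M59, M58 & M59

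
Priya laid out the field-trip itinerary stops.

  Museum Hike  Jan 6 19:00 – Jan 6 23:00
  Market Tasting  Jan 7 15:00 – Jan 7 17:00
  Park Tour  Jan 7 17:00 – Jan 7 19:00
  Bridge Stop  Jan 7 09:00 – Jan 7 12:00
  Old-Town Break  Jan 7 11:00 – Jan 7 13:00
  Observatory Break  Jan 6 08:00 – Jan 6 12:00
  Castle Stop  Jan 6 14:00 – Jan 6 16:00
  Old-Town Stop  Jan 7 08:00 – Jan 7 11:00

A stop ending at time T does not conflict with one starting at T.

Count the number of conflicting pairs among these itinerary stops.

Sorted by start: Observatory Break, Castle Stop, Museum Hike, Old-Town Stop, Bridge Stop, Old-Town Break, Market Tasting, Park Tour.
Castle Stop starts after Observatory Break ends, so nothing later overlaps Observatory Break either.
Museum Hike starts after Castle Stop ends, so nothing later overlaps Castle Stop either.
Old-Town Stop starts after Museum Hike ends, so nothing later overlaps Museum Hike either.
Bridge Stop starts before Old-Town Stop ends → Old-Town Stop and Bridge Stop overlap.
Old-Town Break starts exactly when Old-Town Stop ends (back-to-back, no overlap), so nothing later overlaps Old-Town Stop either.
Old-Town Break starts before Bridge Stop ends → Bridge Stop and Old-Town Break overlap.
Market Tasting starts after Bridge Stop ends, so nothing later overlaps Bridge Stop either.
Market Tasting starts after Old-Town Break ends, so nothing later overlaps Old-Town Break either.
Park Tour starts exactly when Market Tasting ends (back-to-back, no overlap).
Overlapping pairs: Bridge Stop & Old-Town Break, Bridge Stop & Old-Town Stop — 2 in total.

2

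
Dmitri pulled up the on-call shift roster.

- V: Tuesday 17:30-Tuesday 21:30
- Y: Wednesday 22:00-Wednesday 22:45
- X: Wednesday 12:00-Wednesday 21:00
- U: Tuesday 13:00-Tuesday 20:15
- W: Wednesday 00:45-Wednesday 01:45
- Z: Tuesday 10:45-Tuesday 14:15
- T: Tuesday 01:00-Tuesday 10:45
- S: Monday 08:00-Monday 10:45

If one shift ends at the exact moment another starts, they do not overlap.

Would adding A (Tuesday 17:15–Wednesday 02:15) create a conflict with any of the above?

S: ends Monday 10:45 at or before A starts Tuesday 17:15 → clear.
T: ends Tuesday 10:45 at or before A starts Tuesday 17:15 → clear.
Z: ends Tuesday 14:15 at or before A starts Tuesday 17:15 → clear.
U: starts Tuesday 13:00 before A ends Wednesday 02:15, and ends Tuesday 20:15 after A starts Tuesday 17:15 → overlap.
V: starts Tuesday 17:30 before A ends Wednesday 02:15, and ends Tuesday 21:30 after A starts Tuesday 17:15 → overlap.
W: starts Wednesday 00:45 before A ends Wednesday 02:15, and ends Wednesday 01:45 after A starts Tuesday 17:15 → overlap.
X: starts Wednesday 12:00 at or after A ends Wednesday 02:15 → clear.
Y: starts Wednesday 22:00 at or after A ends Wednesday 02:15 → clear.
A overlaps U, V, W.

Yes — it overlaps U, V, W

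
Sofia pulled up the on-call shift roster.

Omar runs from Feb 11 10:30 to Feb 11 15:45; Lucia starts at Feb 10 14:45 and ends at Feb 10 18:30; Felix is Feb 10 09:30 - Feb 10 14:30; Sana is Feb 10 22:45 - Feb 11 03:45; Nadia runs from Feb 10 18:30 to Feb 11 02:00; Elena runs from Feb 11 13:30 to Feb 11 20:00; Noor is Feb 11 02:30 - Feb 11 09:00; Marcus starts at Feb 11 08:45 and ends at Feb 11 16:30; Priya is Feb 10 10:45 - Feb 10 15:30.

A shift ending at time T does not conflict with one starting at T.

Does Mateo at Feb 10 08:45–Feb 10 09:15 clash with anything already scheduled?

Felix: starts Feb 10 09:30 at or after Mateo ends Feb 10 09:15 → clear.
Priya: starts Feb 10 10:45 at or after Mateo ends Feb 10 09:15 → clear.
Lucia: starts Feb 10 14:45 at or after Mateo ends Feb 10 09:15 → clear.
Nadia: starts Feb 10 18:30 at or after Mateo ends Feb 10 09:15 → clear.
Sana: starts Feb 10 22:45 at or after Mateo ends Feb 10 09:15 → clear.
Noor: starts Feb 11 02:30 at or after Mateo ends Feb 10 09:15 → clear.
Marcus: starts Feb 11 08:45 at or after Mateo ends Feb 10 09:15 → clear.
Omar: starts Feb 11 10:30 at or after Mateo ends Feb 10 09:15 → clear.
Elena: starts Feb 11 13:30 at or after Mateo ends Feb 10 09:15 → clear.

No — it doesn't clash with anything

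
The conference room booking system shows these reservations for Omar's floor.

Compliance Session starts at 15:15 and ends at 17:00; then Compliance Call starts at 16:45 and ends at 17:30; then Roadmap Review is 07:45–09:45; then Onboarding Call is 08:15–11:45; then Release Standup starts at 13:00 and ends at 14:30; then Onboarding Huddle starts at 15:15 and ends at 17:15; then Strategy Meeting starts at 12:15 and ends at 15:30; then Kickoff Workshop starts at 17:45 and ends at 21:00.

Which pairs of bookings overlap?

Compliance Call & Compliance Session, Compliance Call & Onboarding Huddle, Compliance Session & Onboarding Huddle, Compliance Session & Strategy Meeting, Onboarding Call & Roadmap Review, Onboarding Huddle & Strategy Meeting, Release Standup & Strategy Meeting

Check each pair: they overlap iff neither finishes before the other starts.
Sorted by start: Roadmap Review, Onboarding Call, Strategy Meeting, Release Standup, Compliance Session, Onboarding Huddle, Compliance Call, Kickoff Workshop.
Onboarding Call starts before Roadmap Review ends → Roadmap Review and Onboarding Call overlap.
Strategy Meeting starts after Roadmap Review ends, so Roadmap Review has no further overlaps.
Strategy Meeting starts after Onboarding Call ends, so Onboarding Call has no further overlaps.
Release Standup starts before Strategy Meeting ends → Strategy Meeting and Release Standup overlap.
Compliance Session starts before Strategy Meeting ends → Strategy Meeting and Compliance Session overlap.
Onboarding Huddle starts before Strategy Meeting ends → Strategy Meeting and Onboarding Huddle overlap.
Compliance Call starts after Strategy Meeting ends, so Strategy Meeting has no further overlaps.
Compliance Session starts after Release Standup ends, so Release Standup has no further overlaps.
Onboarding Huddle starts before Compliance Session ends → Compliance Session and Onboarding Huddle overlap.
Compliance Call starts before Compliance Session ends → Compliance Session and Compliance Call overlap.
Kickoff Workshop starts after Compliance Session ends.
Compliance Call starts before Onboarding Huddle ends → Onboarding Huddle and Compliance Call overlap.
Kickoff Workshop starts after Onboarding Huddle ends.
Kickoff Workshop starts after Compliance Call ends.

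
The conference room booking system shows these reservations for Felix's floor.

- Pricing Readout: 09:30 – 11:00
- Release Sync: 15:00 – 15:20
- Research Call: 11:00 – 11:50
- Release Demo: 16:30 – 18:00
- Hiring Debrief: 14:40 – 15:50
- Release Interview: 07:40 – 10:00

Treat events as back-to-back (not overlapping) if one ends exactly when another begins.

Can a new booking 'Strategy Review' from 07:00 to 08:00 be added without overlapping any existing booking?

No — it overlaps Release Interview

Release Interview: starts 07:40 before Strategy Review ends 08:00, and ends 10:00 after Strategy Review starts 07:00 → overlap.
Pricing Readout: starts 09:30 at or after Strategy Review ends 08:00 → clear.
Research Call: starts 11:00 at or after Strategy Review ends 08:00 → clear.
Hiring Debrief: starts 14:40 at or after Strategy Review ends 08:00 → clear.
Release Sync: starts 15:00 at or after Strategy Review ends 08:00 → clear.
Release Demo: starts 16:30 at or after Strategy Review ends 08:00 → clear.
Strategy Review overlaps Release Interview.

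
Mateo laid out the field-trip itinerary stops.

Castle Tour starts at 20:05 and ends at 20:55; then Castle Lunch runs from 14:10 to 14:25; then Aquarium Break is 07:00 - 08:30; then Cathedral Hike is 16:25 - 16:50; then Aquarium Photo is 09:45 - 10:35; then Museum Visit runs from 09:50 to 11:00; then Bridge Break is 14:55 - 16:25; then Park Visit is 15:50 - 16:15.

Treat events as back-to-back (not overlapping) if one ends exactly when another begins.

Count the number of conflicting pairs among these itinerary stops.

Two intervals overlap when each starts before the other ends.
Sorted by start: Aquarium Break, Aquarium Photo, Museum Visit, Castle Lunch, Bridge Break, Park Visit, Cathedral Hike, Castle Tour.
Aquarium Photo starts after Aquarium Break ends; Aquarium Break is clear from here.
Museum Visit starts before Aquarium Photo ends → Aquarium Photo and Museum Visit overlap.
Castle Lunch starts after Aquarium Photo ends; Aquarium Photo is clear from here.
Castle Lunch starts after Museum Visit ends; Museum Visit is clear from here.
Bridge Break starts after Castle Lunch ends; Castle Lunch is clear from here.
Park Visit starts before Bridge Break ends → Bridge Break and Park Visit overlap.
Cathedral Hike starts exactly when Bridge Break ends (back-to-back, no overlap); Bridge Break is clear from here.
Cathedral Hike starts after Park Visit ends; Park Visit is clear from here.
Castle Tour starts after Cathedral Hike ends.
Overlapping pairs: Aquarium Photo & Museum Visit, Bridge Break & Park Visit — 2 in total.

2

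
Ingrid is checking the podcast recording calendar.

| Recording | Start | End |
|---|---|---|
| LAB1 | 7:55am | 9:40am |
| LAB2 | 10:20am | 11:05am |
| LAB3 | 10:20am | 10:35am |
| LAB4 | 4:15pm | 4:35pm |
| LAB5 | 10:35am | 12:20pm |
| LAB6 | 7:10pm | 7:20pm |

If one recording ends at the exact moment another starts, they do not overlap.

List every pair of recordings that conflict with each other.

Check each pair: they overlap iff neither finishes before the other starts.
Sorted by start: LAB1, LAB2, LAB3, LAB5, LAB4, LAB6.
LAB2 starts after LAB1 ends — done with LAB1.
LAB3 starts before LAB2 ends → LAB2 and LAB3 overlap.
LAB5 starts before LAB2 ends → LAB2 and LAB5 overlap.
LAB4 starts after LAB2 ends — done with LAB2.
LAB5 starts exactly when LAB3 ends (back-to-back, no overlap) — done with LAB3.
LAB4 starts after LAB5 ends — done with LAB5.
LAB6 starts after LAB4 ends.

LAB2 & LAB3, LAB2 & LAB5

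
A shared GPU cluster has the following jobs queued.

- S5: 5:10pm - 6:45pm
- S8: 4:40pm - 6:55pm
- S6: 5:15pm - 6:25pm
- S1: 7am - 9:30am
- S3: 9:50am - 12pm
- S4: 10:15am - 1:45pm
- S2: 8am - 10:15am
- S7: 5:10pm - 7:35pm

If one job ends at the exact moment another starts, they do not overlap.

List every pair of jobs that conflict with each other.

Sorted by start: S1, S2, S3, S4, S8, S5, S7, S6.
S2 starts before S1 ends → S1 and S2 overlap.
S3 starts after S1 ends, so S1 has no further overlaps.
S3 starts before S2 ends → S2 and S3 overlap.
S4 starts exactly when S2 ends (back-to-back, no overlap), so S2 has no further overlaps.
S4 starts before S3 ends → S3 and S4 overlap.
S8 starts after S3 ends, so S3 has no further overlaps.
S8 starts after S4 ends, so S4 has no further overlaps.
S5 starts before S8 ends → S8 and S5 overlap.
S7 starts before S8 ends → S8 and S7 overlap.
S6 starts before S8 ends → S8 and S6 overlap.
S7 starts before S5 ends → S5 and S7 overlap.
S6 starts before S5 ends → S5 and S6 overlap.
S6 starts before S7 ends → S7 and S6 overlap.

S1 & S2, S2 & S3, S3 & S4, S5 & S6, S5 & S7, S5 & S8, S6 & S7, S6 & S8, S7 & S8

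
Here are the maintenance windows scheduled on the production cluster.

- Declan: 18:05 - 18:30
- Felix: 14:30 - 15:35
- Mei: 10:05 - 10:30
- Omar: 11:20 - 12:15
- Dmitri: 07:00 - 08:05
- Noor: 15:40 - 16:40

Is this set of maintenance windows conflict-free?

Yes

Sorted by start: Dmitri, Mei, Omar, Felix, Noor, Declan.
Mei starts after Dmitri ends — done with Dmitri.
Omar starts after Mei ends — done with Mei.
Felix starts after Omar ends — done with Omar.
Noor starts after Felix ends — done with Felix.
Declan starts after Noor ends.
Every pair is clear; the schedule has no overlaps.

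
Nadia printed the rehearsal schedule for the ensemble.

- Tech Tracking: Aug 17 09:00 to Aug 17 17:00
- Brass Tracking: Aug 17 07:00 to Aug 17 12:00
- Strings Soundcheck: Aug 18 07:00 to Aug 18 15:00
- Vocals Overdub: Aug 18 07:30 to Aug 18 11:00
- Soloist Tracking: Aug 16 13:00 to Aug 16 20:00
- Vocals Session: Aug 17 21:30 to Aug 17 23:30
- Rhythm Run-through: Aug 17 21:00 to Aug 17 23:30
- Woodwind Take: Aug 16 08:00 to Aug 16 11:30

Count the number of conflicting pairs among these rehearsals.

Check each pair: they overlap iff neither finishes before the other starts.
Sorted by start: Woodwind Take, Soloist Tracking, Brass Tracking, Tech Tracking, Rhythm Run-through, Vocals Session, Strings Soundcheck, Vocals Overdub.
Soloist Tracking starts after Woodwind Take ends; Woodwind Take is clear from here.
Brass Tracking starts after Soloist Tracking ends; Soloist Tracking is clear from here.
Tech Tracking starts before Brass Tracking ends → Brass Tracking and Tech Tracking overlap.
Rhythm Run-through starts after Brass Tracking ends; Brass Tracking is clear from here.
Rhythm Run-through starts after Tech Tracking ends; Tech Tracking is clear from here.
Vocals Session starts before Rhythm Run-through ends → Rhythm Run-through and Vocals Session overlap.
Strings Soundcheck starts after Rhythm Run-through ends; Rhythm Run-through is clear from here.
Strings Soundcheck starts after Vocals Session ends; Vocals Session is clear from here.
Vocals Overdub starts before Strings Soundcheck ends → Strings Soundcheck and Vocals Overdub overlap.
Overlapping pairs: Brass Tracking & Tech Tracking, Rhythm Run-through & Vocals Session, Strings Soundcheck & Vocals Overdub — 3 in total.

3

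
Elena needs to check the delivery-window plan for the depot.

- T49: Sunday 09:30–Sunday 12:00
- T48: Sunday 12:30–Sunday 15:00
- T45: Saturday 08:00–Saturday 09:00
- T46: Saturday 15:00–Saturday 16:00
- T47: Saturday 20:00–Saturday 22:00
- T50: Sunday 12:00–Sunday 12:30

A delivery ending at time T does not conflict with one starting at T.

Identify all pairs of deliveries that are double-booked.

Two intervals overlap when each starts before the other ends.
Sorted by start: T45, T46, T47, T49, T50, T48.
T46 starts after T45 ends — done with T45.
T47 starts after T46 ends — done with T46.
T49 starts after T47 ends — done with T47.
T50 starts exactly when T49 ends (back-to-back, no overlap) — done with T49.
T48 starts exactly when T50 ends (back-to-back, no overlap).

no overlapping pairs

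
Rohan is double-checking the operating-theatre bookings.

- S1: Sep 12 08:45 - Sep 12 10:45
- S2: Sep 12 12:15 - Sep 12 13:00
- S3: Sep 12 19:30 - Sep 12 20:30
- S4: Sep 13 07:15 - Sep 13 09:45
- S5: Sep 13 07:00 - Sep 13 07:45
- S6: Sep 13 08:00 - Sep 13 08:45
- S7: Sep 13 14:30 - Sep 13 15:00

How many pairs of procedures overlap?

2

Check each pair: they overlap iff neither finishes before the other starts.
Sorted by start: S1, S2, S3, S5, S4, S6, S7.
S2 starts after S1 ends, so nothing later overlaps S1 either.
S3 starts after S2 ends, so nothing later overlaps S2 either.
S5 starts after S3 ends, so nothing later overlaps S3 either.
S4 starts before S5 ends → S5 and S4 overlap.
S6 starts after S5 ends, so nothing later overlaps S5 either.
S6 starts before S4 ends → S4 and S6 overlap.
S7 starts after S4 ends.
S7 starts after S6 ends.
Overlapping pairs: S4 & S5, S4 & S6 — 2 in total.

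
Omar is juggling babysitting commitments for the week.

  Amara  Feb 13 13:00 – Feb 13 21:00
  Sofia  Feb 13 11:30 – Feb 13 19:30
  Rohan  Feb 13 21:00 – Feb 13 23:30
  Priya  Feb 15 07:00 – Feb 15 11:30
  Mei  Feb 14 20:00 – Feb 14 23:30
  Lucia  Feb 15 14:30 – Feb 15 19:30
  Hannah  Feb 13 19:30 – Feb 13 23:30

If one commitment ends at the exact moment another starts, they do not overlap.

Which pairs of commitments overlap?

Amara & Hannah, Amara & Sofia, Hannah & Rohan

Sorted by start: Sofia, Amara, Hannah, Rohan, Mei, Priya, Lucia.
Amara starts before Sofia ends → Sofia and Amara overlap.
Hannah starts exactly when Sofia ends (back-to-back, no overlap); Sofia is clear from here.
Hannah starts before Amara ends → Amara and Hannah overlap.
Rohan starts exactly when Amara ends (back-to-back, no overlap); Amara is clear from here.
Rohan starts before Hannah ends → Hannah and Rohan overlap.
Mei starts after Hannah ends; Hannah is clear from here.
Mei starts after Rohan ends; Rohan is clear from here.
Priya starts after Mei ends; Mei is clear from here.
Lucia starts after Priya ends.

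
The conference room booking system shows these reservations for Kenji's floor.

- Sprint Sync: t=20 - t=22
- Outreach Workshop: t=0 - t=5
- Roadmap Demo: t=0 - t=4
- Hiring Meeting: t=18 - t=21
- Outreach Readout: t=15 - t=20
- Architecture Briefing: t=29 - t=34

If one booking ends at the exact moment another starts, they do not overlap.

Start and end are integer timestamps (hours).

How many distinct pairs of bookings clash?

3

Sorted by start: Roadmap Demo, Outreach Workshop, Outreach Readout, Hiring Meeting, Sprint Sync, Architecture Briefing.
Outreach Workshop starts before Roadmap Demo ends → Roadmap Demo and Outreach Workshop overlap.
Outreach Readout starts after Roadmap Demo ends, so Roadmap Demo has no further overlaps.
Outreach Readout starts after Outreach Workshop ends, so Outreach Workshop has no further overlaps.
Hiring Meeting starts before Outreach Readout ends → Outreach Readout and Hiring Meeting overlap.
Sprint Sync starts exactly when Outreach Readout ends (back-to-back, no overlap), so Outreach Readout has no further overlaps.
Sprint Sync starts before Hiring Meeting ends → Hiring Meeting and Sprint Sync overlap.
Architecture Briefing starts after Hiring Meeting ends.
Architecture Briefing starts after Sprint Sync ends.
Overlapping pairs: Hiring Meeting & Outreach Readout, Hiring Meeting & Sprint Sync, Outreach Workshop & Roadmap Demo — 3 in total.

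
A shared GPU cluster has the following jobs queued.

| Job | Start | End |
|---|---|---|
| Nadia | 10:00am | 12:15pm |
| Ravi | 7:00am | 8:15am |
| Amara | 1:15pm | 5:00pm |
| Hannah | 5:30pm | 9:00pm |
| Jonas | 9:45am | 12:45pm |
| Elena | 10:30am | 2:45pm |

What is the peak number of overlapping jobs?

3

Sweep the timeline, counting +1 at each start and −1 at each end (ends before starts at a tie):
7:00am start Ravi → 1
8:15am end Ravi → 0
9:45am start Jonas → 1
10:00am start Nadia → 2
10:30am start Elena → 3
12:15pm end Nadia → 2
12:45pm end Jonas → 1
1:15pm start Amara → 2
2:45pm end Elena → 1
5:00pm end Amara → 0
5:30pm start Hannah → 1
9:00pm end Hannah → 0
Peak is 3, at 10:30am (Elena, Jonas, Nadia).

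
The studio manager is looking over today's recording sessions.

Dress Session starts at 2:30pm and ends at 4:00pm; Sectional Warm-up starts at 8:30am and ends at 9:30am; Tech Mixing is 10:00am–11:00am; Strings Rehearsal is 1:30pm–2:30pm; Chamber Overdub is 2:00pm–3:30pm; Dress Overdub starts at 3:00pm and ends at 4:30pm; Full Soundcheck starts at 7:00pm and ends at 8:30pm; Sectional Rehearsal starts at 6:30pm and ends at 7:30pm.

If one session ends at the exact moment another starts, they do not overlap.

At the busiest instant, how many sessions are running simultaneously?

3

Sweep the timeline, counting +1 at each start and −1 at each end (ends before starts at a tie):
8:30am start Sectional Warm-up → 1
9:30am end Sectional Warm-up → 0
10:00am start Tech Mixing → 1
11:00am end Tech Mixing → 0
1:30pm start Strings Rehearsal → 1
2:00pm start Chamber Overdub → 2
2:30pm end Strings Rehearsal → 1
2:30pm start Dress Session → 2
3:00pm start Dress Overdub → 3
3:30pm end Chamber Overdub → 2
4:00pm end Dress Session → 1
4:30pm end Dress Overdub → 0
6:30pm start Sectional Rehearsal → 1
7:00pm start Full Soundcheck → 2
7:30pm end Sectional Rehearsal → 1
8:30pm end Full Soundcheck → 0
Peak is 3, at 3:00pm (Chamber Overdub, Dress Overdub, Dress Session).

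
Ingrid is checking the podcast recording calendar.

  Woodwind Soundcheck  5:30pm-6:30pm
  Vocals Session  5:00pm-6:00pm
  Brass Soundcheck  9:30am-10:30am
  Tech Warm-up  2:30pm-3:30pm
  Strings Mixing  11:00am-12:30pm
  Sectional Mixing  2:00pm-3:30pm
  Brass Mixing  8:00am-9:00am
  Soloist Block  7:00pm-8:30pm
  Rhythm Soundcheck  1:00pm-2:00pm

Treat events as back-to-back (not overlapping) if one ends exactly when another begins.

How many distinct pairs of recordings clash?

Sorted by start: Brass Mixing, Brass Soundcheck, Strings Mixing, Rhythm Soundcheck, Sectional Mixing, Tech Warm-up, Vocals Session, Woodwind Soundcheck, Soloist Block.
Brass Soundcheck starts after Brass Mixing ends, so Brass Mixing has no further overlaps.
Strings Mixing starts after Brass Soundcheck ends, so Brass Soundcheck has no further overlaps.
Rhythm Soundcheck starts after Strings Mixing ends, so Strings Mixing has no further overlaps.
Sectional Mixing starts exactly when Rhythm Soundcheck ends (back-to-back, no overlap), so Rhythm Soundcheck has no further overlaps.
Tech Warm-up starts before Sectional Mixing ends → Sectional Mixing and Tech Warm-up overlap.
Vocals Session starts after Sectional Mixing ends, so Sectional Mixing has no further overlaps.
Vocals Session starts after Tech Warm-up ends, so Tech Warm-up has no further overlaps.
Woodwind Soundcheck starts before Vocals Session ends → Vocals Session and Woodwind Soundcheck overlap.
Soloist Block starts after Vocals Session ends.
Soloist Block starts after Woodwind Soundcheck ends.
Overlapping pairs: Sectional Mixing & Tech Warm-up, Vocals Session & Woodwind Soundcheck — 2 in total.

2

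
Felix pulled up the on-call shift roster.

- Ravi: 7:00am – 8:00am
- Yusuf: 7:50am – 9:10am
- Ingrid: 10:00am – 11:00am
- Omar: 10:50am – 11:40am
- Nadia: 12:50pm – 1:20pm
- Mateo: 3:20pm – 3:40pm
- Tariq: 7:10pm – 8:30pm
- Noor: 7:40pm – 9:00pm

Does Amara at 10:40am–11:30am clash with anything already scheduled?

Yes — it overlaps Ingrid, Omar

Ravi: ends 8:00am at or before Amara starts 10:40am → clear.
Yusuf: ends 9:10am at or before Amara starts 10:40am → clear.
Ingrid: starts 10:00am before Amara ends 11:30am, and ends 11:00am after Amara starts 10:40am → overlap.
Omar: starts 10:50am before Amara ends 11:30am, and ends 11:40am after Amara starts 10:40am → overlap.
Nadia: starts 12:50pm at or after Amara ends 11:30am → clear.
Mateo: starts 3:20pm at or after Amara ends 11:30am → clear.
Tariq: starts 7:10pm at or after Amara ends 11:30am → clear.
Noor: starts 7:40pm at or after Amara ends 11:30am → clear.
Amara overlaps Ingrid, Omar.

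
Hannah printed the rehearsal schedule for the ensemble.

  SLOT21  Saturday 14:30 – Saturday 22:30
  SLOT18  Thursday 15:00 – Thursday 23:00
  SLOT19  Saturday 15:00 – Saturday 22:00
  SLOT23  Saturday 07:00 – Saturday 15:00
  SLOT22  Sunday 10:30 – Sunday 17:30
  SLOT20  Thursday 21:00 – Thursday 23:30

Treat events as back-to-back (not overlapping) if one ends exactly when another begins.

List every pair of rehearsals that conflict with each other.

Two intervals overlap when each starts before the other ends.
Sorted by start: SLOT18, SLOT20, SLOT23, SLOT21, SLOT19, SLOT22.
SLOT20 starts before SLOT18 ends → SLOT18 and SLOT20 overlap.
SLOT23 starts after SLOT18 ends; SLOT18 is clear from here.
SLOT23 starts after SLOT20 ends; SLOT20 is clear from here.
SLOT21 starts before SLOT23 ends → SLOT23 and SLOT21 overlap.
SLOT19 starts exactly when SLOT23 ends (back-to-back, no overlap); SLOT23 is clear from here.
SLOT19 starts before SLOT21 ends → SLOT21 and SLOT19 overlap.
SLOT22 starts after SLOT21 ends.
SLOT22 starts after SLOT19 ends.

SLOT18 & SLOT20, SLOT19 & SLOT21, SLOT21 & SLOT23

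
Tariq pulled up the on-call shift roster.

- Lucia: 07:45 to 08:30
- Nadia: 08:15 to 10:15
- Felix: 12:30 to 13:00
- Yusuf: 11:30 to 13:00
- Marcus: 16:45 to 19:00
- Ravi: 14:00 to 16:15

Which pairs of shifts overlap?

Felix & Yusuf, Lucia & Nadia

Sorted by start: Lucia, Nadia, Yusuf, Felix, Ravi, Marcus.
Nadia starts before Lucia ends → Lucia and Nadia overlap.
Yusuf starts after Lucia ends; Lucia is clear from here.
Yusuf starts after Nadia ends; Nadia is clear from here.
Felix starts before Yusuf ends → Yusuf and Felix overlap.
Ravi starts after Yusuf ends; Yusuf is clear from here.
Ravi starts after Felix ends; Felix is clear from here.
Marcus starts after Ravi ends.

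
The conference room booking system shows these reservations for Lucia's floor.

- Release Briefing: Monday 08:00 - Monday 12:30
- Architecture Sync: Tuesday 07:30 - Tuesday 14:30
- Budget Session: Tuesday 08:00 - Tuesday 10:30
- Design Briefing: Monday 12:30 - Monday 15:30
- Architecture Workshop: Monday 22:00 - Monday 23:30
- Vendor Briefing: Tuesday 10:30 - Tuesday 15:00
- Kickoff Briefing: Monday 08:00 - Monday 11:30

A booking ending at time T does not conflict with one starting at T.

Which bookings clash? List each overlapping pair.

Architecture Sync & Budget Session, Architecture Sync & Vendor Briefing, Kickoff Briefing & Release Briefing

Check each pair: they overlap iff neither finishes before the other starts.
Sorted by start: Release Briefing, Kickoff Briefing, Design Briefing, Architecture Workshop, Architecture Sync, Budget Session, Vendor Briefing.
Kickoff Briefing starts before Release Briefing ends → Release Briefing and Kickoff Briefing overlap.
Design Briefing starts exactly when Release Briefing ends (back-to-back, no overlap) — done with Release Briefing.
Design Briefing starts after Kickoff Briefing ends — done with Kickoff Briefing.
Architecture Workshop starts after Design Briefing ends — done with Design Briefing.
Architecture Sync starts after Architecture Workshop ends — done with Architecture Workshop.
Budget Session starts before Architecture Sync ends → Architecture Sync and Budget Session overlap.
Vendor Briefing starts before Architecture Sync ends → Architecture Sync and Vendor Briefing overlap.
Vendor Briefing starts exactly when Budget Session ends (back-to-back, no overlap).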